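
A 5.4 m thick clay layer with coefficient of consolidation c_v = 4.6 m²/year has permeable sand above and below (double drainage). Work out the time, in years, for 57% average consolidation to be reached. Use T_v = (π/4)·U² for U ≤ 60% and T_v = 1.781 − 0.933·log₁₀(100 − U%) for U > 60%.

t ≈ 0.404 years

Drainage path length: H_d = H/2 = 2.7 m (double drainage).
U ≤ 60%: T_v = (π/4)·U² = (π/4)×0.57² = 0.25518.
t = T_v·H_d²/c_v = 0.25518×2.7²/4.6 = 0.4044 years.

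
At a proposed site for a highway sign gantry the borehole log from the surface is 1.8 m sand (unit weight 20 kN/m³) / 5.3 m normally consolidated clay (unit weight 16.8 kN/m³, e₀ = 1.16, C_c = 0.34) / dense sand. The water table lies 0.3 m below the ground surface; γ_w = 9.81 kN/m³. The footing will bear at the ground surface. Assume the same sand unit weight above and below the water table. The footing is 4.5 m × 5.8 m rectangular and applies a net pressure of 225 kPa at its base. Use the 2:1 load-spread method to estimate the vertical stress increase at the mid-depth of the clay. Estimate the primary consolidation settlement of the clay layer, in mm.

Mid-depth of clay below the ground surface: z = 1.8 + 5.3/2 = 4.45 m.
Total vertical stress at mid-clay: σ_v = 20×1.8 + 16.8×2.65 = 80.52 kPa.
Pore pressure: u = 9.81×(4.45 − 0.3) = 40.712 kPa.
Initial effective stress: σ'_0 = σ_v − u = 80.52 − 40.712 = 39.808 kPa.
Stress increase at mid-clay by the 2:1 spreading method:
Δσ = qBL/((B+z)(L+z)) = 225×4.5×5.8/((4.5+4.45)(5.8+4.45)) = 64.014 kPa
Final effective stress: σ'_f = σ'_0 + Δσ = 39.808 + 64.014 = 103.82 kPa.
Normally consolidated clay, so the full stress increment lies on the virgin compression line:
S_c = C_c·H/(1+e₀)·log₁₀(σ'_f/σ'_0) = 0.34×5.3/(1+1.16)×log₁₀(103.82/39.808)
    = 0.83426 × 0.41631 = 0.3473 m

S_c ≈ 347 mm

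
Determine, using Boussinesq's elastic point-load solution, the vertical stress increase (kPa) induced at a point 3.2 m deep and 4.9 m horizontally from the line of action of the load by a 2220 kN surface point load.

Δσ_z ≈ 5.06 kPa

Boussinesq vertical stress below a point load on an elastic half-space:
Δσ_z = 3P/(2πz²) · [1 + (r/z)²]^(−5/2)
r/z = 4.9/3.2 = 1.5312; [1+(r/z)²]^(−5/2) = 0.048876.
Δσ_z = 3×2220/(2π×3.2²) × 0.048876 = 103.51 × 0.048876 = 5.059 kPa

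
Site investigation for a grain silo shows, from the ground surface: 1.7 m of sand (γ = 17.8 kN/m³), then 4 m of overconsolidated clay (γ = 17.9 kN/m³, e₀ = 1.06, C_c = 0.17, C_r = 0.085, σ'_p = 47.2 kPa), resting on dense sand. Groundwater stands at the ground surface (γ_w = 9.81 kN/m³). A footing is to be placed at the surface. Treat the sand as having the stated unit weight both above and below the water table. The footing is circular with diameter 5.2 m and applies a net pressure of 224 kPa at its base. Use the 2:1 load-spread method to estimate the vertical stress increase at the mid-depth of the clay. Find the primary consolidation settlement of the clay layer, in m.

S_c ≈ 0.149 m

Mid-depth of clay below the ground surface: z = 1.7 + 4/2 = 3.7 m.
Total vertical stress at mid-clay: σ_v = 17.8×1.7 + 17.9×2 = 66.06 kPa.
Pore pressure: u = 9.81×(3.7 − 0) = 36.297 kPa.
Initial effective stress: σ'_0 = σ_v − u = 66.06 − 36.297 = 29.763 kPa.
Stress increase at mid-clay by the 2:1 spreading method:
Δσ ≈ qD²/(D+z)² = 224×5.2²/(5.2+3.7)² = 76.467 kPa
Final effective stress: σ'_f = 29.763 + 76.467 = 106.23 kPa.
σ'_f = 106.23 > σ'_p = 47.2 kPa, so the stress path crosses the preconsolidation pressure — recompression up to σ'_p, then virgin compression beyond:
S_c = H/(1+e₀)·[C_r·log₁₀(σ'_p/σ'_0) + C_c·log₁₀(σ'_f/σ'_p)]
    = 4/2.06 × [0.085×log₁₀(47.2/29.763) + 0.17×log₁₀(106.23/47.2)]
    = 1.9417 × [0.017023 + 0.059892] = 0.1493 m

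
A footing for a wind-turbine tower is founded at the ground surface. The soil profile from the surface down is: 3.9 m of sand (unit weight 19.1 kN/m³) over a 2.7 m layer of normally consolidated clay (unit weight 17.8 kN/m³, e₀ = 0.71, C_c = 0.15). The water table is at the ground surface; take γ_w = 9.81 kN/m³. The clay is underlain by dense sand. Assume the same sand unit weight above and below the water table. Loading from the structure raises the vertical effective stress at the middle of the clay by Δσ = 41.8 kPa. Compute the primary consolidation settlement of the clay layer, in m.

S_c ≈ 0.0654 m

Mid-depth of clay below the ground surface: z = 3.9 + 2.7/2 = 5.25 m.
Total vertical stress at mid-clay: σ_v = 19.1×3.9 + 17.8×1.35 = 98.52 kPa.
Pore pressure: u = 9.81×(5.25 − 0) = 51.503 kPa.
Initial effective stress: σ'_0 = σ_v − u = 98.52 − 51.503 = 47.017 kPa.
Final effective stress: σ'_f = σ'_0 + Δσ = 47.017 + 41.8 = 88.817 kPa.
Normally consolidated clay, so the full stress increment lies on the virgin compression line:
S_c = C_c·H/(1+e₀)·log₁₀(σ'_f/σ'_0) = 0.15×2.7/(1+0.71)×log₁₀(88.817/47.017)
    = 0.23684 × 0.27624 = 0.06542 m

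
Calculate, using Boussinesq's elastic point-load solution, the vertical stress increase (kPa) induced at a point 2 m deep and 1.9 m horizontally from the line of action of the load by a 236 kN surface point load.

Boussinesq vertical stress below a point load on an elastic half-space:
Δσ_z = 3P/(2πz²) · [1 + (r/z)²]^(−5/2)
r/z = 1.9/2 = 0.95; [1+(r/z)²]^(−5/2) = 0.2003.
Δσ_z = 3×236/(2π×2²) × 0.2003 = 28.17 × 0.2003 = 5.642 kPa

Δσ_z ≈ 5.64 kPa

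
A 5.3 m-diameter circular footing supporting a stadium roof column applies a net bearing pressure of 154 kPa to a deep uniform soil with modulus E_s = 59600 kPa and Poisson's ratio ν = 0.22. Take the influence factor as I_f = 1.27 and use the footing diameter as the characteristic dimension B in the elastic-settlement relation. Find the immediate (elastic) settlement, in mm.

Immediate (elastic) settlement: S_e = q·B·(1−ν²)/E_s · I_f.
S_e = 154 × 5.3 × (1 − 0.22²) / 59600 × 1.27
    = 154 × 5.3 × 0.9516 / 59600 × 1.27
    = 0.01655 m = 16.55 mm

S_e ≈ 16.6 mm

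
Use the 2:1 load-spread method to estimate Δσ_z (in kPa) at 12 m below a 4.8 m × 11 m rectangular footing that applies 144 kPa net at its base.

Δσ_z ≈ 19.7 kPa

By the 2:1 method the load spreads at 1 horizontal : 2 vertical, so at depth z the loaded area has grown by z in each plan dimension:
Δσ = qBL/((B+z)(L+z)) = 144×4.8×11/((4.8+12)(11+12)) = 19.677 kPa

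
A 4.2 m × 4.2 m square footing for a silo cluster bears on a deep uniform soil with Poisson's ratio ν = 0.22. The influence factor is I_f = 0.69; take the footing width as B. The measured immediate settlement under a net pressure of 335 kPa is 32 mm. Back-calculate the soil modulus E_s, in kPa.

E_s ≈ 28900 kPa

S_e = q·B·(1−ν²)/E_s · I_f  ⇒  E_s = q·B·(1−ν²)·I_f / S_e.
E_s = 335 × 4.2 × 0.9516 × 0.69 / 0.032 = 28870 kPa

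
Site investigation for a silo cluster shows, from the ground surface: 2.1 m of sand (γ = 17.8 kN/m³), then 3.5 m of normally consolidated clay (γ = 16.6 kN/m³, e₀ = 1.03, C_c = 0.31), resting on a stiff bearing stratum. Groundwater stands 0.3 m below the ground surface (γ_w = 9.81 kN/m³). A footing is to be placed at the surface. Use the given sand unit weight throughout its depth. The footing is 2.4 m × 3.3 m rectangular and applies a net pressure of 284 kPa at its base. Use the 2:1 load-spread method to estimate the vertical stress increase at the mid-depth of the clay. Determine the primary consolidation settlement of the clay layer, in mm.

Mid-depth of clay below the ground surface: z = 2.1 + 3.5/2 = 3.85 m.
Total vertical stress at mid-clay: σ_v = 17.8×2.1 + 16.6×1.75 = 66.43 kPa.
Pore pressure: u = 9.81×(3.85 − 0.3) = 34.825 kPa.
Initial effective stress: σ'_0 = σ_v − u = 66.43 − 34.825 = 31.605 kPa.
Stress increase at mid-clay by the 2:1 spreading method:
Δσ = qBL/((B+z)(L+z)) = 284×2.4×3.3/((2.4+3.85)(3.3+3.85)) = 50.334 kPa
Final effective stress: σ'_f = σ'_0 + Δσ = 31.605 + 50.334 = 81.939 kPa.
Normally consolidated clay, so the full stress increment lies on the virgin compression line:
S_c = C_c·H/(1+e₀)·log₁₀(σ'_f/σ'_0) = 0.31×3.5/(1+1.03)×log₁₀(81.939/31.605)
    = 0.53448 × 0.41373 = 0.2211 m

S_c ≈ 221 mm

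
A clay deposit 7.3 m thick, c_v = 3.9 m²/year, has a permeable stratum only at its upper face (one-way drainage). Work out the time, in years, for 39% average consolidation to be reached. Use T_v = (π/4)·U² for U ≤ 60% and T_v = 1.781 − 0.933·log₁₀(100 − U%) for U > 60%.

Drainage path length: H_d = H = 7.3 m (single drainage).
U ≤ 60%: T_v = (π/4)·U² = (π/4)×0.39² = 0.11946.
t = T_v·H_d²/c_v = 0.11946×7.3²/3.9 = 1.632 years.

t ≈ 1.63 years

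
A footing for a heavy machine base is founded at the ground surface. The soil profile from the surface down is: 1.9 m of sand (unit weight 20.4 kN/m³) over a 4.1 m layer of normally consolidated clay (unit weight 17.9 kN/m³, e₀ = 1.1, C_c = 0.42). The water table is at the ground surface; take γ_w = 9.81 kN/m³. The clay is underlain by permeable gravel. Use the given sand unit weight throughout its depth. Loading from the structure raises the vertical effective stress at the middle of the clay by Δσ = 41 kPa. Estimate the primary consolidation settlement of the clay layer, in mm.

Mid-depth of clay below the ground surface: z = 1.9 + 4.1/2 = 3.95 m.
Total vertical stress at mid-clay: σ_v = 20.4×1.9 + 17.9×2.05 = 75.455 kPa.
Pore pressure: u = 9.81×(3.95 − 0) = 38.75 kPa.
Initial effective stress: σ'_0 = σ_v − u = 75.455 − 38.75 = 36.705 kPa.
Final effective stress: σ'_f = σ'_0 + Δσ = 36.705 + 41 = 77.705 kPa.
Normally consolidated clay, so the full stress increment lies on the virgin compression line:
S_c = C_c·H/(1+e₀)·log₁₀(σ'_f/σ'_0) = 0.42×4.1/(1+1.1)×log₁₀(77.705/36.705)
    = 0.82 × 0.32572 = 0.2671 m

S_c ≈ 267 mm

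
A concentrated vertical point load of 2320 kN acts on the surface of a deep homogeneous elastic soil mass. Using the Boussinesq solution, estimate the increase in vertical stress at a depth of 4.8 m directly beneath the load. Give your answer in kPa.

Boussinesq vertical stress below a point load on an elastic half-space:
Δσ_z = 3P/(2πz²) · [1 + (r/z)²]^(−5/2)
r/z = 0/4.8 = 0; [1+(r/z)²]^(−5/2) = 1.
Δσ_z = 3×2320/(2π×4.8²) × 1 = 48.078 × 1 = 48.08 kPa

Δσ_z ≈ 48.1 kPa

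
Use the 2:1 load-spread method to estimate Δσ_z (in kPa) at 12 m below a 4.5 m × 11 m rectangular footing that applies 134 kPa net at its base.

By the 2:1 method the load spreads at 1 horizontal : 2 vertical, so at depth z the loaded area has grown by z in each plan dimension:
Δσ = qBL/((B+z)(L+z)) = 134×4.5×11/((4.5+12)(11+12)) = 17.478 kPa

Δσ_z ≈ 17.5 kPa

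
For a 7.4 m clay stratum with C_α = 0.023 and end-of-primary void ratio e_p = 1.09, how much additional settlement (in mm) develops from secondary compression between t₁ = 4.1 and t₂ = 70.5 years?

S_s ≈ 101 mm

Secondary compression: S_s = C_α·H/(1+e_p)·log₁₀(t₂/t₁)
S_s = 0.023×7.4/(1+1.09)×log₁₀(70.5/4.1)
    = 0.08144 × 1.235 = 0.1006 m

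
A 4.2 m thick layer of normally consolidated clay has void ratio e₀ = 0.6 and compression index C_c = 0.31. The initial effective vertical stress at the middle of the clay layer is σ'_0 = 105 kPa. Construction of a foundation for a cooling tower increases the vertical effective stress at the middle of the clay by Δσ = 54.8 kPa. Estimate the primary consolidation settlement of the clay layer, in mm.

Final effective stress: σ'_f = σ'_0 + Δσ = 105 + 54.8 = 159.8 kPa.
Normally consolidated clay, so the full stress increment lies on the virgin compression line:
S_c = C_c·H/(1+e₀)·log₁₀(σ'_f/σ'_0) = 0.31×4.2/(1+0.6)×log₁₀(159.8/105)
    = 0.81375 × 0.18239 = 0.1484 m

S_c ≈ 148 mm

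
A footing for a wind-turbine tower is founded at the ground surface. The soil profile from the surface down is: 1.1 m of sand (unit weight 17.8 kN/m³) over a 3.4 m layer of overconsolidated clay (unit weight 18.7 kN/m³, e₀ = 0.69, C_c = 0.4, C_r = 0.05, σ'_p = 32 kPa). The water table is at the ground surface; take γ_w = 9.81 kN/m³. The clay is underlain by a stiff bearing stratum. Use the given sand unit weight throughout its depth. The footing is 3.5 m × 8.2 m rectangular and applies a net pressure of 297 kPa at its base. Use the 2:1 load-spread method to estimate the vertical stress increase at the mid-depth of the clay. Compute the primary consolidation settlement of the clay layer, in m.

Mid-depth of clay below the ground surface: z = 1.1 + 3.4/2 = 2.8 m.
Total vertical stress at mid-clay: σ_v = 17.8×1.1 + 18.7×1.7 = 51.37 kPa.
Pore pressure: u = 9.81×(2.8 − 0) = 27.468 kPa.
Initial effective stress: σ'_0 = σ_v − u = 51.37 − 27.468 = 23.902 kPa.
Stress increase at mid-clay by the 2:1 spreading method:
Δσ = qBL/((B+z)(L+z)) = 297×3.5×8.2/((3.5+2.8)(8.2+2.8)) = 123 kPa
Final effective stress: σ'_f = 23.902 + 123 = 146.9 kPa.
σ'_f = 146.9 > σ'_p = 32 kPa, so the stress path crosses the preconsolidation pressure — recompression up to σ'_p, then virgin compression beyond:
S_c = H/(1+e₀)·[C_r·log₁₀(σ'_p/σ'_0) + C_c·log₁₀(σ'_f/σ'_p)]
    = 3.4/1.69 × [0.05×log₁₀(32/23.902) + 0.4×log₁₀(146.9/32)]
    = 2.0118 × [0.0063358 + 0.26475] = 0.5454 m

S_c ≈ 0.545 m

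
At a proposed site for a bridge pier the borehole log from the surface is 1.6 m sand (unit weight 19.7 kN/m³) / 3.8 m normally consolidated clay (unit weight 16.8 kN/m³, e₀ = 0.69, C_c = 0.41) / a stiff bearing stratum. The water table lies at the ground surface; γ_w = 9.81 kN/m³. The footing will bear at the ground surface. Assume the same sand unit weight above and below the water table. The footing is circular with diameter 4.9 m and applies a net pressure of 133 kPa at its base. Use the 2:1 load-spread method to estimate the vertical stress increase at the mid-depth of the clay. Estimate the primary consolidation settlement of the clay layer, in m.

Mid-depth of clay below the ground surface: z = 1.6 + 3.8/2 = 3.5 m.
Total vertical stress at mid-clay: σ_v = 19.7×1.6 + 16.8×1.9 = 63.44 kPa.
Pore pressure: u = 9.81×(3.5 − 0) = 34.335 kPa.
Initial effective stress: σ'_0 = σ_v − u = 63.44 − 34.335 = 29.105 kPa.
Stress increase at mid-clay by the 2:1 spreading method:
Δσ ≈ qD²/(D+z)² = 133×4.9²/(4.9+3.5)² = 45.257 kPa
Final effective stress: σ'_f = σ'_0 + Δσ = 29.105 + 45.257 = 74.362 kPa.
Normally consolidated clay, so the full stress increment lies on the virgin compression line:
S_c = C_c·H/(1+e₀)·log₁₀(σ'_f/σ'_0) = 0.41×3.8/(1+0.69)×log₁₀(74.362/29.105)
    = 0.92189 × 0.40738 = 0.3756 m

S_c ≈ 0.376 m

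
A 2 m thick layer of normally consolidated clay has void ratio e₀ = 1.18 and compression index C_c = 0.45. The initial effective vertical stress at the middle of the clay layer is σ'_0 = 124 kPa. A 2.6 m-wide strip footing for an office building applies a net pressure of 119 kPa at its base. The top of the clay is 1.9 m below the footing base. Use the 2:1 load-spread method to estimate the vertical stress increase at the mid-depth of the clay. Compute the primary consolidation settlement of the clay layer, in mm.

Mid-depth of clay below the footing base: z = 1.9 + 2/2 = 2.9 m.
Stress increase at mid-clay by the 2:1 spreading method:
Δσ = qB/(B+z) = 119×2.6/(2.6+2.9) = 56.255 kPa
Final effective stress: σ'_f = σ'_0 + Δσ = 124 + 56.255 = 180.25 kPa.
Normally consolidated clay, so the full stress increment lies on the virgin compression line:
S_c = C_c·H/(1+e₀)·log₁₀(σ'_f/σ'_0) = 0.45×2/(1+1.18)×log₁₀(180.25/124)
    = 0.41284 × 0.16245 = 0.06707 m

S_c ≈ 67.1 mm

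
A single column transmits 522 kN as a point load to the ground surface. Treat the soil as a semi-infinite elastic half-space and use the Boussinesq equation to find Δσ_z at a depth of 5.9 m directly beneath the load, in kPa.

Boussinesq vertical stress below a point load on an elastic half-space:
Δσ_z = 3P/(2πz²) · [1 + (r/z)²]^(−5/2)
r/z = 0/5.9 = 0; [1+(r/z)²]^(−5/2) = 1.
Δσ_z = 3×522/(2π×5.9²) × 1 = 7.1599 × 1 = 7.16 kPa

Δσ_z ≈ 7.16 kPa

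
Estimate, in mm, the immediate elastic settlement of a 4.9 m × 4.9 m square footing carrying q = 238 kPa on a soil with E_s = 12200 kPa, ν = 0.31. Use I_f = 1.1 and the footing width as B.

Immediate (elastic) settlement: S_e = q·B·(1−ν²)/E_s · I_f.
S_e = 238 × 4.9 × (1 − 0.31²) / 12200 × 1.1
    = 238 × 4.9 × 0.9039 / 12200 × 1.1
    = 0.09504 m = 95.04 mm

S_e ≈ 95 mm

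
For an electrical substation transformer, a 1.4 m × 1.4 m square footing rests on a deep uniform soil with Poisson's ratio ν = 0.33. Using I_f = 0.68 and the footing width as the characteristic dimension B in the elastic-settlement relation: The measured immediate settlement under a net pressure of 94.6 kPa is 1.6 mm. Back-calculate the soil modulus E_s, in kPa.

E_s ≈ 50200 kPa

S_e = q·B·(1−ν²)/E_s · I_f  ⇒  E_s = q·B·(1−ν²)·I_f / S_e.
E_s = 94.6 × 1.4 × 0.8911 × 0.68 / 0.0016 = 50160 kPa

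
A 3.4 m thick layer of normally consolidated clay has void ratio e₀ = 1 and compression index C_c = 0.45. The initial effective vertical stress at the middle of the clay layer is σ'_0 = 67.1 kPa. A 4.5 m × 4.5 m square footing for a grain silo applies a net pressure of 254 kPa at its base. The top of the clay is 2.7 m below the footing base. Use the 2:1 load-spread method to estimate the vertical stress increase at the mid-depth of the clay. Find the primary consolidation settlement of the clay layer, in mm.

S_c ≈ 225 mm

Mid-depth of clay below the footing base: z = 2.7 + 3.4/2 = 4.4 m.
Stress increase at mid-clay by the 2:1 spreading method:
Δσ = qBL/((B+z)(L+z)) = 254×4.5×4.5/((4.5+4.4)(4.5+4.4)) = 64.935 kPa
Final effective stress: σ'_f = σ'_0 + Δσ = 67.1 + 64.935 = 132.03 kPa.
Normally consolidated clay, so the full stress increment lies on the virgin compression line:
S_c = C_c·H/(1+e₀)·log₁₀(σ'_f/σ'_0) = 0.45×3.4/(1+1)×log₁₀(132.03/67.1)
    = 0.765 × 0.29395 = 0.2249 m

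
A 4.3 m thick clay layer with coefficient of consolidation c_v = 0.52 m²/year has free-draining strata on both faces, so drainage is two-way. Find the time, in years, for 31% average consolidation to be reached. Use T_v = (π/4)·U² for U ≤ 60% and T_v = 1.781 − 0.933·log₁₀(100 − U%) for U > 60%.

Drainage path length: H_d = H/2 = 2.15 m (double drainage).
U ≤ 60%: T_v = (π/4)·U² = (π/4)×0.31² = 0.075477.
t = T_v·H_d²/c_v = 0.075477×2.15²/0.52 = 0.6709 years.

t ≈ 0.671 years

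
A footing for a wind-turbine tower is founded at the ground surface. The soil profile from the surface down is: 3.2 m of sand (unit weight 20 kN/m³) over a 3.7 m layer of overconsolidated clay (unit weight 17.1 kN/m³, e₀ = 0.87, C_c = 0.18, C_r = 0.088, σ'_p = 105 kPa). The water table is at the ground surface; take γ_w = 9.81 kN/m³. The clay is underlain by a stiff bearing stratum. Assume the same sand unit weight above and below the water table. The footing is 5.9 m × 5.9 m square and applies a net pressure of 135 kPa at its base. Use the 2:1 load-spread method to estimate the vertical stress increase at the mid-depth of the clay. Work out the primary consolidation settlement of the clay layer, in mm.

S_c ≈ 46.5 mm

Mid-depth of clay below the ground surface: z = 3.2 + 3.7/2 = 5.05 m.
Total vertical stress at mid-clay: σ_v = 20×3.2 + 17.1×1.85 = 95.635 kPa.
Pore pressure: u = 9.81×(5.05 − 0) = 49.541 kPa.
Initial effective stress: σ'_0 = σ_v − u = 95.635 − 49.541 = 46.094 kPa.
Stress increase at mid-clay by the 2:1 spreading method:
Δσ = qBL/((B+z)(L+z)) = 135×5.9×5.9/((5.9+5.05)(5.9+5.05)) = 39.193 kPa
Final effective stress: σ'_f = 46.094 + 39.193 = 85.287 kPa.
σ'_f = 85.287 ≤ σ'_p = 105 kPa, so the clay remains overconsolidated and only the recompression index applies:
S_c = C_r·H/(1+e₀)·log₁₀(σ'_f/σ'_0) = 0.088×3.7/1.87×log₁₀(85.287/46.094)
    = 0.17412 × 0.26724 = 0.04653 m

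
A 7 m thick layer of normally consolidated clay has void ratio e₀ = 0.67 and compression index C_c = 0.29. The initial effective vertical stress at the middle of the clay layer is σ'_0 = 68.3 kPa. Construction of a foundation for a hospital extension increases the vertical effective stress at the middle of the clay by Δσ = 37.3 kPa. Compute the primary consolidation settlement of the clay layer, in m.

Final effective stress: σ'_f = σ'_0 + Δσ = 68.3 + 37.3 = 105.6 kPa.
Normally consolidated clay, so the full stress increment lies on the virgin compression line:
S_c = C_c·H/(1+e₀)·log₁₀(σ'_f/σ'_0) = 0.29×7/(1+0.67)×log₁₀(105.6/68.3)
    = 1.2156 × 0.18924 = 0.23 m

S_c ≈ 0.23 m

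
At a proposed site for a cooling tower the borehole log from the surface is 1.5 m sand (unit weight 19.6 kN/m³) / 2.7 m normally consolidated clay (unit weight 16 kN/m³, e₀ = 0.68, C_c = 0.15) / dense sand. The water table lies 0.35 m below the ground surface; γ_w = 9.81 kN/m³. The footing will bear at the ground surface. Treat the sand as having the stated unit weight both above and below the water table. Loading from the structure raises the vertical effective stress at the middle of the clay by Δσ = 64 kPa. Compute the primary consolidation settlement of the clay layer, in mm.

Mid-depth of clay below the ground surface: z = 1.5 + 2.7/2 = 2.85 m.
Total vertical stress at mid-clay: σ_v = 19.6×1.5 + 16×1.35 = 51 kPa.
Pore pressure: u = 9.81×(2.85 − 0.35) = 24.525 kPa.
Initial effective stress: σ'_0 = σ_v − u = 51 − 24.525 = 26.475 kPa.
Final effective stress: σ'_f = σ'_0 + Δσ = 26.475 + 64 = 90.475 kPa.
Normally consolidated clay, so the full stress increment lies on the virgin compression line:
S_c = C_c·H/(1+e₀)·log₁₀(σ'_f/σ'_0) = 0.15×2.7/(1+0.68)×log₁₀(90.475/26.475)
    = 0.24107 × 0.53369 = 0.1287 m

S_c ≈ 129 mm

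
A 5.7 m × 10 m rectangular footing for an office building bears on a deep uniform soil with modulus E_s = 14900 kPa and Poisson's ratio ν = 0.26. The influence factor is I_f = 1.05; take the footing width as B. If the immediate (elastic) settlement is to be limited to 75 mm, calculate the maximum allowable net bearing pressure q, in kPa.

S_e = q·B·(1−ν²)/E_s · I_f  ⇒  q = S_e·E_s / (B·(1−ν²)·I_f).
q = 0.075 × 14900 / (5.7 × 0.9324 × 1.05) = 200.3 kPa

q ≈ 200 kPa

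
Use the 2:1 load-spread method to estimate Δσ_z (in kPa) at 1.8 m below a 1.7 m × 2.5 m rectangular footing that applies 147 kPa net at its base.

By the 2:1 method the load spreads at 1 horizontal : 2 vertical, so at depth z the loaded area has grown by z in each plan dimension:
Δσ = qBL/((B+z)(L+z)) = 147×1.7×2.5/((1.7+1.8)(2.5+1.8)) = 41.512 kPa

Δσ_z ≈ 41.5 kPa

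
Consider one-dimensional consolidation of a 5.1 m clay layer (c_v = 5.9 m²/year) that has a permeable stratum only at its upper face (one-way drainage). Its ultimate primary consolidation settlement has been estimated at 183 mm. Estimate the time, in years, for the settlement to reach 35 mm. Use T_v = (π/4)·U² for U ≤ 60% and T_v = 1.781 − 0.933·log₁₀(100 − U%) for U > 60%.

t ≈ 0.127 years

Drainage path length: H_d = H = 5.1 m (single drainage).
U = S(t)/S_ult = 35/183 = 0.1913.
U ≤ 60%: T_v = (π/4)·U² = (π/4)×0.19126² = 0.028729.
t = T_v·H_d²/c_v = 0.028729×5.1²/5.9 = 0.1267 years.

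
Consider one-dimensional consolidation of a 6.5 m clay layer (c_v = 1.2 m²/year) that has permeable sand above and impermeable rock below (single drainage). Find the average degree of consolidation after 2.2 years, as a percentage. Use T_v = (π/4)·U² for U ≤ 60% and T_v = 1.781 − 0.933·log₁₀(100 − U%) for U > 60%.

Drainage path length: H_d = H = 6.5 m (single drainage).
T_v = c_v·t/H_d² = 1.2×2.2/6.5² = 0.062485.
T_v = 0.062485 corresponds to the U ≤ 60% branch:
U = √(4T_v/π) = 0.2821

U ≈ 28.2 %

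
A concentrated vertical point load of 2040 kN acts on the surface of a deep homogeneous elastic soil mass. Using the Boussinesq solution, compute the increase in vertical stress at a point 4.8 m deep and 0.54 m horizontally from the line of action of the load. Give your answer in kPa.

Boussinesq vertical stress below a point load on an elastic half-space:
Δσ_z = 3P/(2πz²) · [1 + (r/z)²]^(−5/2)
r/z = 0.54/4.8 = 0.1125; [1+(r/z)²]^(−5/2) = 0.96905.
Δσ_z = 3×2040/(2π×4.8²) × 0.96905 = 42.276 × 0.96905 = 40.97 kPa

Δσ_z ≈ 41 kPa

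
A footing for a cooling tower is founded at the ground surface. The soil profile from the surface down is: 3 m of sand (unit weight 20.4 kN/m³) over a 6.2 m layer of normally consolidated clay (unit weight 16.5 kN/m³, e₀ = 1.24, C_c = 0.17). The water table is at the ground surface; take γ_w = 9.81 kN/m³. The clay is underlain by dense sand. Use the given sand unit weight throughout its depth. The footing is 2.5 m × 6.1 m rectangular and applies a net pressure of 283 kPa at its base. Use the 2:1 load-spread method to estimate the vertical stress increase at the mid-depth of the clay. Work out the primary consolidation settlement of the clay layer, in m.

S_c ≈ 0.118 m

Mid-depth of clay below the ground surface: z = 3 + 6.2/2 = 6.1 m.
Total vertical stress at mid-clay: σ_v = 20.4×3 + 16.5×3.1 = 112.35 kPa.
Pore pressure: u = 9.81×(6.1 − 0) = 59.841 kPa.
Initial effective stress: σ'_0 = σ_v − u = 112.35 − 59.841 = 52.509 kPa.
Stress increase at mid-clay by the 2:1 spreading method:
Δσ = qBL/((B+z)(L+z)) = 283×2.5×6.1/((2.5+6.1)(6.1+6.1)) = 41.134 kPa
Final effective stress: σ'_f = σ'_0 + Δσ = 52.509 + 41.134 = 93.643 kPa.
Normally consolidated clay, so the full stress increment lies on the virgin compression line:
S_c = C_c·H/(1+e₀)·log₁₀(σ'_f/σ'_0) = 0.17×6.2/(1+1.24)×log₁₀(93.643/52.509)
    = 0.47054 × 0.25124 = 0.1182 m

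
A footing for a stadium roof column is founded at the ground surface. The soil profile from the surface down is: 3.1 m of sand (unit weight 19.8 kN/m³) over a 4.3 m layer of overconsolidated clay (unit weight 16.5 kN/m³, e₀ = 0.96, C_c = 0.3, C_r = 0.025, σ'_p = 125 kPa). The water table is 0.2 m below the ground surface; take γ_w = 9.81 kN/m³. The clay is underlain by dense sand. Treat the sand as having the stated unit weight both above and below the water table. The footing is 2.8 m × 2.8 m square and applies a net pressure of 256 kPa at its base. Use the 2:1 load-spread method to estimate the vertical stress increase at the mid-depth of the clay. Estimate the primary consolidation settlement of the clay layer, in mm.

Mid-depth of clay below the ground surface: z = 3.1 + 4.3/2 = 5.25 m.
Total vertical stress at mid-clay: σ_v = 19.8×3.1 + 16.5×2.15 = 96.855 kPa.
Pore pressure: u = 9.81×(5.25 − 0.2) = 49.541 kPa.
Initial effective stress: σ'_0 = σ_v − u = 96.855 − 49.541 = 47.314 kPa.
Stress increase at mid-clay by the 2:1 spreading method:
Δσ = qBL/((B+z)(L+z)) = 256×2.8×2.8/((2.8+5.25)(2.8+5.25)) = 30.972 kPa
Final effective stress: σ'_f = 47.314 + 30.972 = 78.286 kPa.
σ'_f = 78.286 ≤ σ'_p = 125 kPa, so the clay remains overconsolidated and only the recompression index applies:
S_c = C_r·H/(1+e₀)·log₁₀(σ'_f/σ'_0) = 0.025×4.3/1.96×log₁₀(78.286/47.314)
    = 0.054848 × 0.21869 = 0.01199 m

S_c ≈ 12 mm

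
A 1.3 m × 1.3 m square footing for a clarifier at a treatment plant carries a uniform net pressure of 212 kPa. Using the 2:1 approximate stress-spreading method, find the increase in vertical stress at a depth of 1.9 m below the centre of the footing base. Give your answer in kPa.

By the 2:1 method the load spreads at 1 horizontal : 2 vertical, so at depth z the loaded area has grown by z in each plan dimension:
Δσ = qBL/((B+z)(L+z)) = 212×1.3×1.3/((1.3+1.9)(1.3+1.9)) = 34.988 kPa

Δσ_z ≈ 35 kPa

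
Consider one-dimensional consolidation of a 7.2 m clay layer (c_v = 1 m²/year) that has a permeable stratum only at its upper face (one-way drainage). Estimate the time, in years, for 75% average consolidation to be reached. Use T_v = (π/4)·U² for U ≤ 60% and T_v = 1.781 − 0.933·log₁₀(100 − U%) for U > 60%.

t ≈ 24.7 years

Drainage path length: H_d = H = 7.2 m (single drainage).
U > 60%: T_v = 1.781 − 0.933·log₁₀(100 − 75) = 0.47672.
t = T_v·H_d²/c_v = 0.47672×7.2²/1 = 24.71 years.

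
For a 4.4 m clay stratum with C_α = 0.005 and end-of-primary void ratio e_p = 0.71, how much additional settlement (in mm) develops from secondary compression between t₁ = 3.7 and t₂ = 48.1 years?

S_s ≈ 14.3 mm

Secondary compression: S_s = C_α·H/(1+e_p)·log₁₀(t₂/t₁)
S_s = 0.005×4.4/(1+0.71)×log₁₀(48.1/3.7)
    = 0.01287 × 1.114 = 0.01433 m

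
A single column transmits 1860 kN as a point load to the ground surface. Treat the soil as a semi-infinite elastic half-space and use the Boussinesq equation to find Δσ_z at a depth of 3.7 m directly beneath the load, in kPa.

Δσ_z ≈ 64.9 kPa

Boussinesq vertical stress below a point load on an elastic half-space:
Δσ_z = 3P/(2πz²) · [1 + (r/z)²]^(−5/2)
r/z = 0/3.7 = 0; [1+(r/z)²]^(−5/2) = 1.
Δσ_z = 3×1860/(2π×3.7²) × 1 = 64.871 × 1 = 64.87 kPa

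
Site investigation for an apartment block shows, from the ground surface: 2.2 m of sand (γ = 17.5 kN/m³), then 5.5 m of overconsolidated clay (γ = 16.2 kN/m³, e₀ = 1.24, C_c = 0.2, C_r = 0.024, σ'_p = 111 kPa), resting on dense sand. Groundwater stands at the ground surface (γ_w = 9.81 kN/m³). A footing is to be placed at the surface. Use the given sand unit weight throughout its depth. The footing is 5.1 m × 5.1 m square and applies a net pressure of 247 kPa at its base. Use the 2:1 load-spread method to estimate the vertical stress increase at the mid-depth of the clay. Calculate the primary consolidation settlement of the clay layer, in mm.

Mid-depth of clay below the ground surface: z = 2.2 + 5.5/2 = 4.95 m.
Total vertical stress at mid-clay: σ_v = 17.5×2.2 + 16.2×2.75 = 83.05 kPa.
Pore pressure: u = 9.81×(4.95 − 0) = 48.56 kPa.
Initial effective stress: σ'_0 = σ_v − u = 83.05 − 48.56 = 34.49 kPa.
Stress increase at mid-clay by the 2:1 spreading method:
Δσ = qBL/((B+z)(L+z)) = 247×5.1×5.1/((5.1+4.95)(5.1+4.95)) = 63.607 kPa
Final effective stress: σ'_f = 34.49 + 63.607 = 98.097 kPa.
σ'_f = 98.097 ≤ σ'_p = 111 kPa, so the clay remains overconsolidated and only the recompression index applies:
S_c = C_r·H/(1+e₀)·log₁₀(σ'_f/σ'_0) = 0.024×5.5/2.24×log₁₀(98.097/34.49)
    = 0.05893 × 0.45396 = 0.02675 m

S_c ≈ 26.8 mm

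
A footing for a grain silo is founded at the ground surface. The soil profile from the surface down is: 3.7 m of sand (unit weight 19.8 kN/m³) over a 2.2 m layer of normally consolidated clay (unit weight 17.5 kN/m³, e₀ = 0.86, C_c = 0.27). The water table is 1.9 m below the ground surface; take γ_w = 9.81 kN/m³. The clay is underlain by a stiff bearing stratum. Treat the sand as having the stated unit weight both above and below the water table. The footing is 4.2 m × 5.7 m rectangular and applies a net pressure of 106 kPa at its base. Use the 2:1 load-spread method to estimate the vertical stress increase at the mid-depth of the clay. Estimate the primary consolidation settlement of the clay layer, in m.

Mid-depth of clay below the ground surface: z = 3.7 + 2.2/2 = 4.8 m.
Total vertical stress at mid-clay: σ_v = 19.8×3.7 + 17.5×1.1 = 92.51 kPa.
Pore pressure: u = 9.81×(4.8 − 1.9) = 28.449 kPa.
Initial effective stress: σ'_0 = σ_v − u = 92.51 − 28.449 = 64.061 kPa.
Stress increase at mid-clay by the 2:1 spreading method:
Δσ = qBL/((B+z)(L+z)) = 106×4.2×5.7/((4.2+4.8)(5.7+4.8)) = 26.853 kPa
Final effective stress: σ'_f = σ'_0 + Δσ = 64.061 + 26.853 = 90.914 kPa.
Normally consolidated clay, so the full stress increment lies on the virgin compression line:
S_c = C_c·H/(1+e₀)·log₁₀(σ'_f/σ'_0) = 0.27×2.2/(1+0.86)×log₁₀(90.914/64.061)
    = 0.31935 × 0.15204 = 0.04855 m

S_c ≈ 0.0486 m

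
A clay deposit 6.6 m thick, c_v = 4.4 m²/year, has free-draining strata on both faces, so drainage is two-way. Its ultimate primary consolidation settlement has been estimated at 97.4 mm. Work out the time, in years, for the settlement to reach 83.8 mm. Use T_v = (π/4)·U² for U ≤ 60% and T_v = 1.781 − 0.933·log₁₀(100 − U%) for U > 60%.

t ≈ 1.76 years

Drainage path length: H_d = H/2 = 3.3 m (double drainage).
U = S(t)/S_ult = 83.8/97.4 = 0.8604.
U > 60%: T_v = 1.781 − 0.933·log₁₀(100 − 86.037) = 0.71273.
t = T_v·H_d²/c_v = 0.71273×3.3²/4.4 = 1.764 years.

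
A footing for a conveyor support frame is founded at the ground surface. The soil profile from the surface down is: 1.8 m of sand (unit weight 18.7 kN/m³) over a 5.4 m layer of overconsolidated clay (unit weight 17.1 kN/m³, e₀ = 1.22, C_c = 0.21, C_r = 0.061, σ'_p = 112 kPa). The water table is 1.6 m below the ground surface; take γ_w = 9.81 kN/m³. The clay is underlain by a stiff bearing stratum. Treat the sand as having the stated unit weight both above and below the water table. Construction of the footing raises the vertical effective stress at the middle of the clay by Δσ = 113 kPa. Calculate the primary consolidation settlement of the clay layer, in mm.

Mid-depth of clay below the ground surface: z = 1.8 + 5.4/2 = 4.5 m.
Total vertical stress at mid-clay: σ_v = 18.7×1.8 + 17.1×2.7 = 79.83 kPa.
Pore pressure: u = 9.81×(4.5 − 1.6) = 28.449 kPa.
Initial effective stress: σ'_0 = σ_v − u = 79.83 − 28.449 = 51.381 kPa.
Final effective stress: σ'_f = 51.381 + 113 = 164.38 kPa.
σ'_f = 164.38 > σ'_p = 112 kPa, so the stress path crosses the preconsolidation pressure — recompression up to σ'_p, then virgin compression beyond:
S_c = H/(1+e₀)·[C_r·log₁₀(σ'_p/σ'_0) + C_c·log₁₀(σ'_f/σ'_p)]
    = 5.4/2.22 × [0.061×log₁₀(112/51.381) + 0.21×log₁₀(164.38/112)]
    = 2.4324 × [0.020643 + 0.034993] = 0.1353 m

S_c ≈ 135 mm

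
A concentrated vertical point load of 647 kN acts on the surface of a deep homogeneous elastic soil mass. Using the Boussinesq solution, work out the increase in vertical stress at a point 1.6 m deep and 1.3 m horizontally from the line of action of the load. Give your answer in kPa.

Boussinesq vertical stress below a point load on an elastic half-space:
Δσ_z = 3P/(2πz²) · [1 + (r/z)²]^(−5/2)
r/z = 1.3/1.6 = 0.8125; [1+(r/z)²]^(−5/2) = 0.2816.
Δσ_z = 3×647/(2π×1.6²) × 0.2816 = 120.67 × 0.2816 = 33.98 kPa

Δσ_z ≈ 34 kPa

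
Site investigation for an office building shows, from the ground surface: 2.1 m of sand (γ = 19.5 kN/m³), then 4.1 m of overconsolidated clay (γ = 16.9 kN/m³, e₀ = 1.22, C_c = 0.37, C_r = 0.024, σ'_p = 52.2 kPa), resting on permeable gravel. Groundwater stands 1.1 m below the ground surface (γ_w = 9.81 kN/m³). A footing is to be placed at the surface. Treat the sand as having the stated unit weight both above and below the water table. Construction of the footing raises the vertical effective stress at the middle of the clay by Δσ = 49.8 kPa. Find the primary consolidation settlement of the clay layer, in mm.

S_c ≈ 182 mm

Mid-depth of clay below the ground surface: z = 2.1 + 4.1/2 = 4.15 m.
Total vertical stress at mid-clay: σ_v = 19.5×2.1 + 16.9×2.05 = 75.595 kPa.
Pore pressure: u = 9.81×(4.15 − 1.1) = 29.921 kPa.
Initial effective stress: σ'_0 = σ_v − u = 75.595 − 29.921 = 45.674 kPa.
Final effective stress: σ'_f = 45.674 + 49.8 = 95.474 kPa.
σ'_f = 95.474 > σ'_p = 52.2 kPa, so the stress path crosses the preconsolidation pressure — recompression up to σ'_p, then virgin compression beyond:
S_c = H/(1+e₀)·[C_r·log₁₀(σ'_p/σ'_0) + C_c·log₁₀(σ'_f/σ'_p)]
    = 4.1/2.22 × [0.024×log₁₀(52.2/45.674) + 0.37×log₁₀(95.474/52.2)]
    = 1.8468 × [0.001392 + 0.097019] = 0.1817 m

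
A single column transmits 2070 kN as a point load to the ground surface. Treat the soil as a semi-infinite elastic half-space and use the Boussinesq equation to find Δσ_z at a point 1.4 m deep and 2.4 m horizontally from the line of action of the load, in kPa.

Boussinesq vertical stress below a point load on an elastic half-space:
Δσ_z = 3P/(2πz²) · [1 + (r/z)²]^(−5/2)
r/z = 2.4/1.4 = 1.7143; [1+(r/z)²]^(−5/2) = 0.032479.
Δσ_z = 3×2070/(2π×1.4²) × 0.032479 = 504.26 × 0.032479 = 16.38 kPa

Δσ_z ≈ 16.4 kPa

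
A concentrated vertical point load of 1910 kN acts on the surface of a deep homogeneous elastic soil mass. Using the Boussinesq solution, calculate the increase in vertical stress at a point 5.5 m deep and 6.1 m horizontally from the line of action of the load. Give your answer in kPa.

Boussinesq vertical stress below a point load on an elastic half-space:
Δσ_z = 3P/(2πz²) · [1 + (r/z)²]^(−5/2)
r/z = 6.1/5.5 = 1.1091; [1+(r/z)²]^(−5/2) = 0.13465.
Δσ_z = 3×1910/(2π×5.5²) × 0.13465 = 30.147 × 0.13465 = 4.059 kPa

Δσ_z ≈ 4.06 kPa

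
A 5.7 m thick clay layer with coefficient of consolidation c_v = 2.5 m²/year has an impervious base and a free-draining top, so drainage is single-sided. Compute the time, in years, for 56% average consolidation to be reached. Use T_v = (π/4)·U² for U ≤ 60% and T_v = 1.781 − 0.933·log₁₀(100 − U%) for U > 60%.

Drainage path length: H_d = H = 5.7 m (single drainage).
U ≤ 60%: T_v = (π/4)·U² = (π/4)×0.56² = 0.2463.
t = T_v·H_d²/c_v = 0.2463×5.7²/2.5 = 3.201 years.

t ≈ 3.2 years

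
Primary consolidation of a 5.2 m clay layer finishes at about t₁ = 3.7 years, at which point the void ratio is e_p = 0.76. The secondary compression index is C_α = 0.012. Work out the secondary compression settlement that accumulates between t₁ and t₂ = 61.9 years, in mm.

S_s ≈ 43.4 mm

Secondary compression: S_s = C_α·H/(1+e_p)·log₁₀(t₂/t₁)
S_s = 0.012×5.2/(1+0.76)×log₁₀(61.9/3.7)
    = 0.03545 × 1.223 = 0.04338 m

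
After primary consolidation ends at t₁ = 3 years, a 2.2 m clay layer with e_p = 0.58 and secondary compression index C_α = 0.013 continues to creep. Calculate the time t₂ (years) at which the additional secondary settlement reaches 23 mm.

t₂ ≈ 55.9 years

S_s = C_α·H/(1+e_p)·log₁₀(t₂/t₁) ⇒ log₁₀(t₂/t₁) = S_s·(1+e_p)/(C_α·H).
log₁₀(t₂/t₁) = 0.023 × (1+0.58) / (0.013×2.2) = 1.271
t₂ = t₁ × 10^1.271 = 3 × 18.65 = 55.94 years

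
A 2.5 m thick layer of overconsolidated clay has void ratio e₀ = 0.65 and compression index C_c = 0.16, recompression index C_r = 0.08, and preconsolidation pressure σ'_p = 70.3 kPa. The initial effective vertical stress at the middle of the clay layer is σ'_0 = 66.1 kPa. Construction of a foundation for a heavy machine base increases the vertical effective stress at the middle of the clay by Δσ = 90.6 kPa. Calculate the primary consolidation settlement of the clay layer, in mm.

S_c ≈ 87.6 mm

Final effective stress: σ'_f = 66.1 + 90.6 = 156.7 kPa.
σ'_f = 156.7 > σ'_p = 70.3 kPa, so the stress path crosses the preconsolidation pressure — recompression up to σ'_p, then virgin compression beyond:
S_c = H/(1+e₀)·[C_r·log₁₀(σ'_p/σ'_0) + C_c·log₁₀(σ'_f/σ'_p)]
    = 2.5/1.65 × [0.08×log₁₀(70.3/66.1) + 0.16×log₁₀(156.7/70.3)]
    = 1.5152 × [0.0021403 + 0.055698] = 0.08764 m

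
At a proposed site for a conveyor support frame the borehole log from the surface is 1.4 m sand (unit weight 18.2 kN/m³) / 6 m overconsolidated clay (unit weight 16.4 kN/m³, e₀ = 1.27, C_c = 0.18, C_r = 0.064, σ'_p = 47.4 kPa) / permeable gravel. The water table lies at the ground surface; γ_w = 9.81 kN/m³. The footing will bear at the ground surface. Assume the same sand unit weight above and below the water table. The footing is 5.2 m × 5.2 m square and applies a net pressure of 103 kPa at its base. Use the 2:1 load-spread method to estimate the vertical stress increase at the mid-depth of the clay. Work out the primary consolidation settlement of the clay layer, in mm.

Mid-depth of clay below the ground surface: z = 1.4 + 6/2 = 4.4 m.
Total vertical stress at mid-clay: σ_v = 18.2×1.4 + 16.4×3 = 74.68 kPa.
Pore pressure: u = 9.81×(4.4 − 0) = 43.164 kPa.
Initial effective stress: σ'_0 = σ_v − u = 74.68 − 43.164 = 31.516 kPa.
Stress increase at mid-clay by the 2:1 spreading method:
Δσ = qBL/((B+z)(L+z)) = 103×5.2×5.2/((5.2+4.4)(5.2+4.4)) = 30.22 kPa
Final effective stress: σ'_f = 31.516 + 30.22 = 61.736 kPa.
σ'_f = 61.736 > σ'_p = 47.4 kPa, so the stress path crosses the preconsolidation pressure — recompression up to σ'_p, then virgin compression beyond:
S_c = H/(1+e₀)·[C_r·log₁₀(σ'_p/σ'_0) + C_c·log₁₀(σ'_f/σ'_p)]
    = 6/2.27 × [0.064×log₁₀(47.4/31.516) + 0.18×log₁₀(61.736/47.4)]
    = 2.6432 × [0.011344 + 0.020657] = 0.08459 m

S_c ≈ 84.6 mm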